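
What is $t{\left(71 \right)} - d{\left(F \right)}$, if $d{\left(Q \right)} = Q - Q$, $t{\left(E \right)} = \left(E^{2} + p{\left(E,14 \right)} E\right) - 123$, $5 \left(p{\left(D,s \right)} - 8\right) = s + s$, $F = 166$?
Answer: $\frac{29418}{5} \approx 5883.6$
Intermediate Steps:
$p{\left(D,s \right)} = 8 + \frac{2 s}{5}$ ($p{\left(D,s \right)} = 8 + \frac{s + s}{5} = 8 + \frac{2 s}{5}$)
$t{\left(E \right)} = -123 + E^{2} + \frac{68 E}{5}$ ($t{\left(E \right)} = \left(E^{2} + \left(8 + \frac{2}{5} \cdot 14\right) E\right) - 123 = \left(E^{2} + \left(8 + \frac{28}{5}\right) E\right) - 123 = \left(E^{2} + \frac{68 E}{5}\right) - 123 = -123 + E^{2} + \frac{68 E}{5}$)
$d{\left(Q \right)} = 0$
$t{\left(71 \right)} - d{\left(F \right)} = \left(-123 + 71^{2} + \frac{68}{5} \cdot 71\right) - 0 = \left(-123 + 5041 + \frac{4828}{5}\right) + 0 = \frac{29418}{5} + 0 = \frac{29418}{5}$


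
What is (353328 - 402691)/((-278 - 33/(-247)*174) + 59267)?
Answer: -12192661/14576025 ≈ -0.83649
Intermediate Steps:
(353328 - 402691)/((-278 - 33/(-247)*174) + 59267) = -49363/((-278 - 33*(-1/247)*174) + 59267) = -49363/((-278 + (33/247)*174) + 59267) = -49363/((-278 + 5742/247) + 59267) = -49363/(-62924/247 + 59267) = -49363/14576025/247 = -49363*247/14576025 = -12192661/14576025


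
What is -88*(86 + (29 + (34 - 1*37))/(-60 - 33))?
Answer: -701536/93 ≈ -7543.4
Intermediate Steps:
-88*(86 + (29 + (34 - 1*37))/(-60 - 33)) = -88*(86 + (29 + (34 - 37))/(-93)) = -88*(86 + (29 - 3)*(-1/93)) = -88*(86 + 26*(-1/93)) = -88*(86 - 26/93) = -88*7972/93 = -701536/93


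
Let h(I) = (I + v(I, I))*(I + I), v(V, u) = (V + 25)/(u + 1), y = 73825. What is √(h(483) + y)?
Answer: √65511445/11 ≈ 735.81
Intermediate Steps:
v(V, u) = (25 + V)/(1 + u)
h(I) = 2*I*(I + (25 + I)/(1 + I)) (h(I) = (I + (25 + I)/(1 + I))*(I + I) = (I + (25 + I)/(1 + I))*(2*I) = 2*I*(I + (25 + I)/(1 + I)))
√(h(483) + y) = √(2*483*(25 + 483 + 483*(1 + 483))/(1 + 483) + 73825) = √(2*483*(25 + 483 + 483*484)/484 + 73825) = √(2*483*(1/484)*(25 + 483 + 233772) + 73825) = √(2*483*(1/484)*234280 + 73825) = √(56578620/121 + 73825) = √(65511445/121) = √65511445/11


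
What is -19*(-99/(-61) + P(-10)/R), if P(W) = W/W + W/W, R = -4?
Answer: -2603/122 ≈ -21.336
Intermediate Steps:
P(W) = 2 (P(W) = 1 + 1 = 2)
-19*(-99/(-61) + P(-10)/R) = -19*(-99/(-61) + 2/(-4)) = -19*(-99*(-1/61) + 2*(-1/4)) = -19*(99/61 - 1/2) = -19*137/122 = -2603/122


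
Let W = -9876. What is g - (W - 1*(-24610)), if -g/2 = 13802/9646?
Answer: -71075884/4823 ≈ -14737.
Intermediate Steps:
g = -13802/4823 (g = -27604/9646 = -2*6901/4823 = -13802/4823 ≈ -2.8617)
g - (W - 1*(-24610)) = -13802/4823 - (-9876 - 1*(-24610)) = -13802/4823 - (-9876 + 24610) = -13802/4823 - 1*14734 = -13802/4823 - 14734 = -71075884/4823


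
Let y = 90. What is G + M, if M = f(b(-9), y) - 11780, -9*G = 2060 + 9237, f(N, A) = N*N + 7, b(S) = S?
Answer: -116525/9 ≈ -12947.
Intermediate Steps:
f(N, A) = 7 + N² (f(N, A) = N² + 7 = 7 + N²)
G = -11297/9 (G = -(2060 + 9237)/9 = -⅑*11297 = -11297/9 ≈ -1255.2)
M = -11692 (M = (7 + (-9)²) - 11780 = (7 + 81) - 11780 = 88 - 11780 = -11692)
G + M = -11297/9 - 11692 = -116525/9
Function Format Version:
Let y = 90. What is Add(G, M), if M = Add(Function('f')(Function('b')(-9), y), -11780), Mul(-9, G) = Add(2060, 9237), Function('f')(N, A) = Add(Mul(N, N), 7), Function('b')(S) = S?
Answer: Rational(-116525, 9) ≈ -12947.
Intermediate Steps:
Function('f')(N, A) = Add(7, Pow(N, 2)) (Function('f')(N, A) = Add(Pow(N, 2), 7) = Add(7, Pow(N, 2)))
G = Rational(-11297, 9) (G = Mul(Rational(-1, 9), Add(2060, 9237)) = Mul(Rational(-1, 9), 11297) = Rational(-11297, 9) ≈ -1255.2)
M = -11692 (M = Add(Add(7, Pow(-9, 2)), -11780) = Add(Add(7, 81), -11780) = Add(88, -11780) = -11692)
Add(G, M) = Add(Rational(-11297, 9), -11692) = Rational(-116525, 9)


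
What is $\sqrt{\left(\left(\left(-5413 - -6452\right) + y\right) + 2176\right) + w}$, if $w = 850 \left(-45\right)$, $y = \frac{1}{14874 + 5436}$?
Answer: $\frac{29 i \sqrt{17184067590}}{20310} \approx 187.18 i$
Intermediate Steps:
$y = \frac{1}{20310} \approx 4.9237 \cdot 10^{-5}$
$w = -38250$
$\sqrt{\left(\left(\left(-5413 - -6452\right) + y\right) + 2176\right) + w} = \sqrt{\left(\left(\left(-5413 - -6452\right) + \frac{1}{20310}\right) + 2176\right) - 38250} = \sqrt{\left(\left(\left(-5413 + 6452\right) + \frac{1}{20310}\right) + 2176\right) - 38250} = \sqrt{\left(\left(1039 + \frac{1}{20310}\right) + 2176\right) - 38250} = \sqrt{\left(\frac{21102091}{20310} + 2176\right) - 38250} = \sqrt{\frac{65296651}{20310} - 38250} = \sqrt{- \frac{711560849}{20310}} = \frac{29 i \sqrt{17184067590}}{20310}$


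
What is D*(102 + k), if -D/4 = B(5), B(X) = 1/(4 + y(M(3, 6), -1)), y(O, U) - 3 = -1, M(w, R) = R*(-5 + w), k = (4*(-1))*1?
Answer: -196/3 ≈ -65.333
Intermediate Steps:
k = -4 (k = -4*1 = -4)
y(O, U) = 2 (y(O, U) = 3 - 1 = 2)
B(X) = 1/6 (B(X) = 1/(4 + 2) = 1/6)
D = -2/3 (D = -4*1/6 = -2/3 ≈ -0.66667)
D*(102 + k) = -2*(102 - 4)/3 = -2/3*98 = -196/3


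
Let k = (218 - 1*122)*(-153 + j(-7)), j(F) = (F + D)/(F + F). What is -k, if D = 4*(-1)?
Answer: 102288/7 ≈ 14613.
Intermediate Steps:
D = -4
j(F) = (-4 + F)/(2*F) (j(F) = (F - 4)/(F + F) = (-4 + F)/((2*F)) = (-4 + F)*(1/(2*F)) = (-4 + F)/(2*F))
k = -102288/7 (k = (218 - 1*122)*(-153 + (½)*(-4 - 7)/(-7)) = (218 - 122)*(-153 + (½)*(-⅐)*(-11)) = 96*(-153 + 11/14) = 96*(-2131/14) = -102288/7 ≈ -14613.)
-k = -1*(-102288/7) = 102288/7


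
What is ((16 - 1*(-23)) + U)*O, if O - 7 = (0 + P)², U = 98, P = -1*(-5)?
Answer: 4384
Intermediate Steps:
P = 5
O = 32 (O = 7 + (0 + 5)² = 7 + 5² = 7 + 25 = 32)
((16 - 1*(-23)) + U)*O = ((16 - 1*(-23)) + 98)*32 = ((16 + 23) + 98)*32 = (39 + 98)*32 = 137*32 = 4384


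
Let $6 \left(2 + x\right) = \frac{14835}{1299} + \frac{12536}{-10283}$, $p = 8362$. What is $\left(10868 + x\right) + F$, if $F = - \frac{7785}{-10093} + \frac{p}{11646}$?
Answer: $\frac{5688554896976736647}{523365138975042} \approx 10869.0$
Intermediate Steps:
$x = - \frac{2669707}{8905078}$ ($x = -2 + \frac{\frac{14835}{1299} + \frac{12536}{-10283}}{6} = -2 + \frac{14835 \cdot \frac{1}{1299} + 12536 \left(- \frac{1}{10283}\right)}{6} = -2 + \frac{\frac{4945}{433} - \frac{12536}{10283}}{6} = -2 + \frac{1}{6} \cdot \frac{45421347}{4452539} = -2 + \frac{15140449}{8905078} = - \frac{2669707}{8905078} \approx -0.2998$)
$F = \frac{87530888}{58771539}$ ($F = - \frac{7785}{-10093} + \frac{8362}{11646} = \left(-7785\right) \left(- \frac{1}{10093}\right) + 8362 \cdot \frac{1}{11646} = \frac{7785}{10093} + \frac{4181}{5823} = \frac{87530888}{58771539} \approx 1.4893$)
$\left(10868 + x\right) + F = \left(10868 - \frac{2669707}{8905078}\right) + \frac{87530888}{58771539} = \frac{96777717997}{8905078} + \frac{87530888}{58771539} = \frac{5688554896976736647}{523365138975042}$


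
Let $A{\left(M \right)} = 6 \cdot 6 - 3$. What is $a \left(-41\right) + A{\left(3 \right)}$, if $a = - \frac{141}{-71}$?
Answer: $- \frac{3438}{71} \approx -48.423$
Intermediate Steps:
$a = \frac{141}{71}$ ($a = \left(-141\right) \left(- \frac{1}{71}\right) = \frac{141}{71} \approx 1.9859$)
$A{\left(M \right)} = 33$ ($A{\left(M \right)} = 36 - 3 = 33$)
$a \left(-41\right) + A{\left(3 \right)} = \frac{141}{71} \left(-41\right) + 33 = - \frac{5781}{71} + 33 = - \frac{3438}{71}$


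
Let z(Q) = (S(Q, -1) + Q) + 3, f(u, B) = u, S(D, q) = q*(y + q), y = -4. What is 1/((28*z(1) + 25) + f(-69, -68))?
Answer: 1/208 ≈ 0.0048077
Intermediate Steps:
S(D, q) = q*(-4 + q)
z(Q) = 8 + Q (z(Q) = (-(-4 - 1) + Q) + 3 = (-1*(-5) + Q) + 3 = (5 + Q) + 3 = 8 + Q)
1/((28*z(1) + 25) + f(-69, -68)) = 1/((28*(8 + 1) + 25) - 69) = 1/((28*9 + 25) - 69) = 1/((252 + 25) - 69) = 1/(277 - 69) = 1/208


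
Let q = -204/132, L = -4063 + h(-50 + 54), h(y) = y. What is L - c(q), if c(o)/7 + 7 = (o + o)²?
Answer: -493302/121 ≈ -4076.9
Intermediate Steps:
L = -4059 (L = -4063 + (-50 + 54) = -4063 + 4 = -4059)
q = -17/11 (q = -204*1/132 = -17/11 ≈ -1.5455)
c(o) = -49 + 28*o² (c(o) = -49 + 7*(o + o)² = -49 + 7*(2*o)² = -49 + 7*(4*o²) = -49 + 28*o²)
L - c(q) = -4059 - (-49 + 28*(-17/11)²) = -4059 - (-49 + 28*(289/121)) = -4059 - (-49 + 8092/121) = -4059 - 1*2163/121 = -4059 - 2163/121 = -493302/121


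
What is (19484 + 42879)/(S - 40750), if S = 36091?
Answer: -62363/4659 ≈ -13.385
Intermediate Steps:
(19484 + 42879)/(S - 40750) = (19484 + 42879)/(36091 - 40750) = 62363/(-4659) = 62363*(-1/4659) = -62363/4659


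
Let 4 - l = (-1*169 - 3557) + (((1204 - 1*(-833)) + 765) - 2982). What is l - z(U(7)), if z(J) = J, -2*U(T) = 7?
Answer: 7827/2 ≈ 3913.5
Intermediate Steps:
U(T) = -7/2 (U(T) = -½*7 = -7/2)
l = 3910 (l = 4 - ((-1*169 - 3557) + (((1204 - 1*(-833)) + 765) - 2982)) = 4 - ((-169 - 3557) + (((1204 + 833) + 765) - 2982)) = 4 - (-3726 + ((2037 + 765) - 2982)) = 4 - (-3726 + (2802 - 2982)) = 4 - (-3726 - 180) = 4 - 1*(-3906) = 4 + 3906 = 3910)
l - z(U(7)) = 3910 - 1*(-7/2) = 3910 + 7/2 = 7827/2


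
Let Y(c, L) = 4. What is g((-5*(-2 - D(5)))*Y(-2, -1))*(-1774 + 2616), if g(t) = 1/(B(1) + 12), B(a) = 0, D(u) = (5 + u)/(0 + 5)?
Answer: 421/6 ≈ 70.167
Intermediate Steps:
D(u) = 1 + u/5 (D(u) = (5 + u)/5 = (5 + u)*(1/5) = 1 + u/5)
g(t) = 1/12 (g(t) = 1/(0 + 12) = 1/12)
g((-5*(-2 - D(5)))*Y(-2, -1))*(-1774 + 2616) = (-1774 + 2616)/12 = (1/12)*842 = 421/6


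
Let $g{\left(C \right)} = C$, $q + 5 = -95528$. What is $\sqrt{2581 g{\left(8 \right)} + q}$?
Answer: $i \sqrt{74885} \approx 273.65 i$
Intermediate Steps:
$q = -95533$ ($q = -5 - 95528 = -95533$)
$\sqrt{2581 g{\left(8 \right)} + q} = \sqrt{2581 \cdot 8 - 95533} = \sqrt{20648 - 95533} = \sqrt{-74885} = i \sqrt{74885}$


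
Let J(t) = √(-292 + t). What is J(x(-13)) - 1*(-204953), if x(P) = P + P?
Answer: 204953 + I*√318 ≈ 2.0495e+5 + 17.833*I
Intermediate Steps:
x(P) = 2*P
J(x(-13)) - 1*(-204953) = √(-292 + 2*(-13)) - 1*(-204953) = √(-292 - 26) + 204953 = √(-318) + 204953 = I*√318 + 204953 = 204953 + I*√318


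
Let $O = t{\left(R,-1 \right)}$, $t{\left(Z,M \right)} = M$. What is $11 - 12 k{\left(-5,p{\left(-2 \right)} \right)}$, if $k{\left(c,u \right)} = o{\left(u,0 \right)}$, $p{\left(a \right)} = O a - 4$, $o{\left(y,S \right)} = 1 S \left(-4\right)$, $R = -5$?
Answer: $11$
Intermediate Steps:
$O = -1$
$o{\left(y,S \right)} = - 4 S$ ($o{\left(y,S \right)} = S \left(-4\right) = - 4 S$)
$p{\left(a \right)} = -4 - a$ ($p{\left(a \right)} = - a - 4 = -4 - a$)
$k{\left(c,u \right)} = 0$ ($k{\left(c,u \right)} = \left(-4\right) 0 = 0$)
$11 - 12 k{\left(-5,p{\left(-2 \right)} \right)} = 11 - 0 = 11 + 0 = 11$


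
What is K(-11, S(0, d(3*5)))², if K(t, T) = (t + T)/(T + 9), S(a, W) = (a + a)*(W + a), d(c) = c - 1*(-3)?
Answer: 121/81 ≈ 1.4938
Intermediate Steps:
d(c) = 3 + c (d(c) = c + 3 = 3 + c)
S(a, W) = 2*a*(W + a) (S(a, W) = (2*a)*(W + a) = 2*a*(W + a))
K(t, T) = (T + t)/(9 + T)
K(-11, S(0, d(3*5)))² = ((2*0*((3 + 3*5) + 0) - 11)/(9 + 2*0*((3 + 3*5) + 0)))² = ((2*0*((3 + 15) + 0) - 11)/(9 + 2*0*((3 + 15) + 0)))² = ((2*0*(18 + 0) - 11)/(9 + 2*0*(18 + 0)))² = ((2*0*18 - 11)/(9 + 2*0*18))² = ((0 - 11)/(9 + 0))² = (-11/9)² = 121/81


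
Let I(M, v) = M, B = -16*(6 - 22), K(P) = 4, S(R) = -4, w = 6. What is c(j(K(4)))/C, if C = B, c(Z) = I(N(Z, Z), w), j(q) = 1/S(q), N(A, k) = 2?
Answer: 1/128 ≈ 0.0078125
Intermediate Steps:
j(q) = -¼ (j(q) = 1/(-4) = -¼)
B = 256 (B = -16*(-16) = 256)
c(Z) = 2
C = 256
c(j(K(4)))/C = 2/256 = 2*(1/256) = 1/128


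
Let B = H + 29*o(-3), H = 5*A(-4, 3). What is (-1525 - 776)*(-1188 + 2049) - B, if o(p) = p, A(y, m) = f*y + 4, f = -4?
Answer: -1981174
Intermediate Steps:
A(y, m) = 4 - 4*y (A(y, m) = -4*y + 4 = 4 - 4*y)
H = 100 (H = 5*(4 - 4*(-4)) = 5*(4 + 16) = 5*20 = 100)
B = 13 (B = 100 + 29*(-3) = 100 - 87 = 13)
(-1525 - 776)*(-1188 + 2049) - B = (-1525 - 776)*(-1188 + 2049) - 1*13 = -2301*861 - 13 = -1981161 - 13 = -1981174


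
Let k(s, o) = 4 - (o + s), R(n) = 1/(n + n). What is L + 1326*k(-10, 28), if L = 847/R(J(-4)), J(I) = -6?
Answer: -28728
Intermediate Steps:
R(n) = 1/(2*n)
L = -10164 (L = 847/(((1/2)/(-6))) = 847/(((1/2)*(-1/6))) = 847/(-1/12) = 847*(-12) = -10164)
k(s, o) = 4 - o - s (k(s, o) = 4 + (-o - s) = 4 - o - s)
L + 1326*k(-10, 28) = -10164 + 1326*(4 - 1*28 - 1*(-10)) = -10164 + 1326*(4 - 28 + 10) = -10164 + 1326*(-14) = -10164 - 18564 = -28728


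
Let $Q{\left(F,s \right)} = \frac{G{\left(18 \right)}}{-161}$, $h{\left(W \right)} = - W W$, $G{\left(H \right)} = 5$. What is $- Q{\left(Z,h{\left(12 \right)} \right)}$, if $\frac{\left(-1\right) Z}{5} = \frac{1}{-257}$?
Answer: $\frac{5}{161} \approx 0.031056$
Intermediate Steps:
$Z = \frac{5}{257}$ ($Z = - \frac{5}{-257} = \left(-5\right) \left(- \frac{1}{257}\right) = \frac{5}{257} \approx 0.019455$)
$h{\left(W \right)} = - W^{2}$
$Q{\left(F,s \right)} = - \frac{5}{161}$ ($Q{\left(F,s \right)} = \frac{5}{-161} = 5 \left(- \frac{1}{161}\right) = - \frac{5}{161}$)
$- Q{\left(Z,h{\left(12 \right)} \right)} = \left(-1\right) \left(- \frac{5}{161}\right) = \frac{5}{161}$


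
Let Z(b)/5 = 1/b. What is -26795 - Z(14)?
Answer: -375135/14 ≈ -26795.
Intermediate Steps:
Z(b) = 5/b
-26795 - Z(14) = -26795 - 5/14 = -375135/14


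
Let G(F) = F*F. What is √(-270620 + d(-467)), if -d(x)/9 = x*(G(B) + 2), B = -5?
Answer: I*√157139 ≈ 396.41*I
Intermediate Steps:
G(F) = F²
d(x) = -243*x (d(x) = -9*x*((-5)² + 2) = -9*x*(25 + 2) = -9*x*27 = -243*x)
√(-270620 + d(-467)) = √(-270620 - 243*(-467)) = √(-270620 + 113481) = √(-157139) = I*√157139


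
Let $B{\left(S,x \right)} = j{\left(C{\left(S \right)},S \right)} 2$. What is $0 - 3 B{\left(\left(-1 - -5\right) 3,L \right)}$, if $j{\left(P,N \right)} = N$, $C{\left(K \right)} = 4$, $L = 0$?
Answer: $-72$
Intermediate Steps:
$B{\left(S,x \right)} = 2 S$ ($B{\left(S,x \right)} = S 2 = 2 S$)
$0 - 3 B{\left(\left(-1 - -5\right) 3,L \right)} = 0 - 3 \cdot 2 \left(-1 - -5\right) 3 = 0 - 3 \cdot 2 \left(-1 + 5\right) 3 = 0 - 3 \cdot 2 \cdot 4 \cdot 3 = 0 - 3 \cdot 2 \cdot 12 = 0 - 72 = -72$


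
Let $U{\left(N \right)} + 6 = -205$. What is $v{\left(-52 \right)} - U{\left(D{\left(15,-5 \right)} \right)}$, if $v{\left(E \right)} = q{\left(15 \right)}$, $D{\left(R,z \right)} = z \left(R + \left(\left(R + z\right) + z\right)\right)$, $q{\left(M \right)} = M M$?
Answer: $436$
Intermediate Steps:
$q{\left(M \right)} = M^{2}$
$D{\left(R,z \right)} = z \left(2 R + 2 z\right)$ ($D{\left(R,z \right)} = z \left(R + \left(R + 2 z\right)\right) = z \left(2 R + 2 z\right)$)
$U{\left(N \right)} = -211$ ($U{\left(N \right)} = -6 - 205 = -211$)
$v{\left(E \right)} = 225$ ($v{\left(E \right)} = 15^{2} = 225$)
$v{\left(-52 \right)} - U{\left(D{\left(15,-5 \right)} \right)} = 225 - -211 = 225 + 211 = 436$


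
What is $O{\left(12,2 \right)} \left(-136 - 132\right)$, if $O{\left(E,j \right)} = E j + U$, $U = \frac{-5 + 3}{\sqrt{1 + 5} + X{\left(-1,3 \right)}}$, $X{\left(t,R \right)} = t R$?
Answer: $-6968 - \frac{536 \sqrt{6}}{3} \approx -7405.6$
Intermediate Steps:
$X{\left(t,R \right)} = R t$
$U = - \frac{2}{-3 + \sqrt{6}}$ ($U = \frac{-5 + 3}{\sqrt{1 + 5} + 3 \left(-1\right)} = - \frac{2}{\sqrt{6} - 3} = - \frac{2}{-3 + \sqrt{6}} \approx 3.633$)
$O{\left(E,j \right)} = 2 + \frac{2 \sqrt{6}}{3} + E j$ ($O{\left(E,j \right)} = E j + \left(2 + \frac{2 \sqrt{6}}{3}\right) = 2 + \frac{2 \sqrt{6}}{3} + E j$)
$O{\left(12,2 \right)} \left(-136 - 132\right) = \left(2 + \frac{2 \sqrt{6}}{3} + 12 \cdot 2\right) \left(-136 - 132\right) = \left(2 + \frac{2 \sqrt{6}}{3} + 24\right) \left(-268\right) = \left(26 + \frac{2 \sqrt{6}}{3}\right) \left(-268\right) = -6968 - \frac{536 \sqrt{6}}{3}$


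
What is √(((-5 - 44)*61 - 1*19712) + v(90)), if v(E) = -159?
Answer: 6*I*√635 ≈ 151.2*I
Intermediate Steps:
√(((-5 - 44)*61 - 1*19712) + v(90)) = √(((-5 - 44)*61 - 1*19712) - 159) = √((-49*61 - 19712) - 159) = √((-2989 - 19712) - 159) = √(-22701 - 159) = √(-22860) = 6*I*√635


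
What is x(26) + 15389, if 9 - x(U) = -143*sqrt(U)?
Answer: 15398 + 143*sqrt(26) ≈ 16127.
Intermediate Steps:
x(U) = 9 + 143*sqrt(U) (x(U) = 9 - (-143)*sqrt(U) = 9 + 143*sqrt(U))
x(26) + 15389 = (9 + 143*sqrt(26)) + 15389 = 15398 + 143*sqrt(26)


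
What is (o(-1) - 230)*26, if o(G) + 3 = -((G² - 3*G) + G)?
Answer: -6136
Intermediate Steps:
o(G) = -3 - G² + 2*G (o(G) = -3 - ((G² - 3*G) + G) = -3 - (G² - 2*G) = -3 + (-G² + 2*G) = -3 - G² + 2*G)
(o(-1) - 230)*26 = ((-3 - 1*(-1)² + 2*(-1)) - 230)*26 = ((-3 - 1*1 - 2) - 230)*26 = ((-3 - 1 - 2) - 230)*26 = (-6 - 230)*26 = -236*26 = -6136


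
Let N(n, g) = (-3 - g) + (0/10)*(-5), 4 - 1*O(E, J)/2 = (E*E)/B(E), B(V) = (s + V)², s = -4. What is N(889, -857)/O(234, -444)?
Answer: 5647075/39211 ≈ 144.02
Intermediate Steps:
B(V) = (-4 + V)²
O(E, J) = 8 - 2*E²/(-4 + E)² (O(E, J) = 8 - 2*E*E/((-4 + E)²) = 8 - 2*E²/(-4 + E)²)
N(n, g) = -3 - g (N(n, g) = (-3 - g) + (0*(⅒))*(-5) = (-3 - g) + 0*(-5) = (-3 - g) + 0 = -3 - g)
N(889, -857)/O(234, -444) = (-3 - 1*(-857))/(8 - 2*234²/(-4 + 234)²) = (-3 + 857)/(8 - 2*54756/230²) = 854/(8 - 2*54756*1/52900) = 854/(8 - 27378/13225) = 854/(78422/13225) = 854*(13225/78422) = 5647075/39211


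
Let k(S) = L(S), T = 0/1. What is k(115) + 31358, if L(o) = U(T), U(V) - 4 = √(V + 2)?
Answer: 31362 + √2 ≈ 31363.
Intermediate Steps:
T = 0 (T = 0*1 = 0)
U(V) = 4 + √(2 + V) (U(V) = 4 + √(V + 2) = 4 + √(2 + V))
L(o) = 4 + √2 (L(o) = 4 + √(2 + 0) = 4 + √2)
k(S) = 4 + √2
k(115) + 31358 = (4 + √2) + 31358 = 31362 + √2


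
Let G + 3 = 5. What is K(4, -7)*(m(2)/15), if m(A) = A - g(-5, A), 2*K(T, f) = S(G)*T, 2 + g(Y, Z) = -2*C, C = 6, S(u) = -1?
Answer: -32/15 ≈ -2.1333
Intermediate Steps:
G = 2 (G = -3 + 5 = 2)
g(Y, Z) = -14 (g(Y, Z) = -2 - 2*6 = -2 - 12 = -14)
K(T, f) = -T/2 (K(T, f) = (-T)/2 = -T/2)
m(A) = 14 + A (m(A) = A - 1*(-14) = A + 14 = 14 + A)
K(4, -7)*(m(2)/15) = (-½*4)*((14 + 2)/15) = -32/15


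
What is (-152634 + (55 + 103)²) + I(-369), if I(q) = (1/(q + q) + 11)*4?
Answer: -47093996/369 ≈ -1.2763e+5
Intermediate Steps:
I(q) = 44 + 2/q (I(q) = (1/(2*q) + 11)*4 = (11 + 1/(2*q))*4 = 44 + 2/q)
(-152634 + (55 + 103)²) + I(-369) = (-152634 + (55 + 103)²) + (44 + 2/(-369)) = (-152634 + 158²) + (44 + 2*(-1/369)) = (-152634 + 24964) + (44 - 2/369) = -127670 + 16234/369 = -47093996/369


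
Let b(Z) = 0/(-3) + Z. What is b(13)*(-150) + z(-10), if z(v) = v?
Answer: -1960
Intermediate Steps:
b(Z) = Z (b(Z) = 0*(-1/3) + Z = 0 + Z = Z)
b(13)*(-150) + z(-10) = 13*(-150) - 10 = -1950 - 10 = -1960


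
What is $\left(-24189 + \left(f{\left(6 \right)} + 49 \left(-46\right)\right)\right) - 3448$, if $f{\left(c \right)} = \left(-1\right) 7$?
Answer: $-29898$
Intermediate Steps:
$f{\left(c \right)} = -7$
$\left(-24189 + \left(f{\left(6 \right)} + 49 \left(-46\right)\right)\right) - 3448 = \left(-24189 + \left(-7 + 49 \left(-46\right)\right)\right) - 3448 = \left(-24189 - 2261\right) - 3448 = -26450 - 3448 = -29898$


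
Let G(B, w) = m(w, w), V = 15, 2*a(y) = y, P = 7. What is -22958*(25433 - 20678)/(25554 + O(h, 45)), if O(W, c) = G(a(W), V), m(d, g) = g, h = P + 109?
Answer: -36388430/8523 ≈ -4269.4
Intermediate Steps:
h = 116 (h = 7 + 109 = 116)
a(y) = y/2
G(B, w) = w
O(W, c) = 15
-22958*(25433 - 20678)/(25554 + O(h, 45)) = -22958*(25433 - 20678)/(25554 + 15) = -22958/(25569/4755) = -22958/(25569*(1/4755)) = -22958/8523/1585 = -22958*1585/8523 = -36388430/8523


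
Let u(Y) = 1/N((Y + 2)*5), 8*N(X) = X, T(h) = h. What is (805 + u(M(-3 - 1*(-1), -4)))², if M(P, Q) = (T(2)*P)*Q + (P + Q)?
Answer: 145853929/225 ≈ 6.4824e+5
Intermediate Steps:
N(X) = X/8
M(P, Q) = P + Q + 2*P*Q (M(P, Q) = (2*P)*Q + (P + Q) = 2*P*Q + (P + Q) = P + Q + 2*P*Q)
u(Y) = 1/(5/4 + 5*Y/8) (u(Y) = 1/(((Y + 2)*5)/8) = 1/(((2 + Y)*5)/8) = 1/((10 + 5*Y)/8) = 1/(5/4 + 5*Y/8))
(805 + u(M(-3 - 1*(-1), -4)))² = (805 + 8/(5*(2 + ((-3 - 1*(-1)) - 4 + 2*(-3 - 1*(-1))*(-4)))))² = (805 + 8/(5*(2 + ((-3 + 1) - 4 + 2*(-3 + 1)*(-4)))))² = (805 + 8/(5*(2 + (-2 - 4 + 2*(-2)*(-4)))))² = (805 + 8/(5*(2 + (-2 - 4 + 16))))² = (805 + 8/(5*(2 + 10)))² = (805 + (8/5)/12)² = (805 + (8/5)*(1/12))² = (805 + 2/15)² = (12077/15)² = 145853929/225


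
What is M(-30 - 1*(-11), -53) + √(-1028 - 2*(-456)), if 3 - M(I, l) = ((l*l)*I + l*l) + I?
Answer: 50584 + 2*I*√29 ≈ 50584.0 + 10.77*I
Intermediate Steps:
M(I, l) = 3 - I - l² - I*l² (M(I, l) = 3 - (((l*l)*I + l*l) + I) = 3 - ((l²*I + l²) + I) = 3 - ((I*l² + l²) + I) = 3 - ((l² + I*l²) + I) = 3 - (I + l² + I*l²) = 3 + (-I - l² - I*l²) = 3 - I - l² - I*l²)
M(-30 - 1*(-11), -53) + √(-1028 - 2*(-456)) = (3 - (-30 - 1*(-11)) - 1*(-53)² - 1*(-30 - 1*(-11))*(-53)²) + √(-1028 - 2*(-456)) = (3 - (-30 + 11) - 1*2809 - 1*(-30 + 11)*2809) + √(-1028 + 912) = (3 - 1*(-19) - 2809 - 1*(-19)*2809) + √(-116) = (3 + 19 - 2809 + 53371) + 2*I*√29 = 50584 + 2*I*√29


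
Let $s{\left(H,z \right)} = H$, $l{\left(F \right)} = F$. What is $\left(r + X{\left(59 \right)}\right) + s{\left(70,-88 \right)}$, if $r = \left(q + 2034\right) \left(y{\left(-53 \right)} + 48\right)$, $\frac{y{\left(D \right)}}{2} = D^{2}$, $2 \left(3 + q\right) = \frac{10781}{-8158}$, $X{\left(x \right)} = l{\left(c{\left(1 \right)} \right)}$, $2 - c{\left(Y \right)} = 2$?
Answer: $\frac{93849404555}{8158} \approx 1.1504 \cdot 10^{7}$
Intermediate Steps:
$c{\left(Y \right)} = 0$ ($c{\left(Y \right)} = 2 - 2 = 0$)
$X{\left(x \right)} = 0$
$q = - \frac{59729}{16316}$ ($q = -3 + \frac{10781 \frac{1}{-8158}}{2} = -3 + \frac{10781 \left(- \frac{1}{8158}\right)}{2} = -3 + \frac{1}{2} \left(- \frac{10781}{8158}\right) = -3 - \frac{10781}{16316} = - \frac{59729}{16316} \approx -3.6608$)
$y{\left(D \right)} = 2 D^{2}$
$r = \frac{93848833495}{8158}$ ($r = \left(- \frac{59729}{16316} + 2034\right) \left(2 \left(-53\right)^{2} + 48\right) = \frac{33127015 \left(2 \cdot 2809 + 48\right)}{16316} = \frac{33127015 \left(5618 + 48\right)}{16316} = \frac{33127015}{16316} \cdot 5666 = \frac{93848833495}{8158} \approx 1.1504 \cdot 10^{7}$)
$\left(r + X{\left(59 \right)}\right) + s{\left(70,-88 \right)} = \left(\frac{93848833495}{8158} + 0\right) + 70 = \frac{93848833495}{8158} + 70 = \frac{93849404555}{8158}$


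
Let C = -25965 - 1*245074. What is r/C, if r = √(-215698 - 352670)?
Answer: -12*I*√3947/271039 ≈ -0.0027815*I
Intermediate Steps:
C = -271039 (C = -25965 - 245074 = -271039)
r = 12*I*√3947 (r = √(-568368) = 12*I*√3947 ≈ 753.9*I)
r/C = (12*I*√3947)/(-271039) = (12*I*√3947)*(-1/271039) = -12*I*√3947/271039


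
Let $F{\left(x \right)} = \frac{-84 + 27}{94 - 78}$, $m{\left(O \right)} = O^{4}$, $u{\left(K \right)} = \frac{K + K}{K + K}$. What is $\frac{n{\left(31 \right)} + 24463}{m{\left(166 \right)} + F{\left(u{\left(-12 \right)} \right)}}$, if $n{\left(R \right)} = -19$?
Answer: $\frac{391104}{12149330119} \approx 3.2191 \cdot 10^{-5}$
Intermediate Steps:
$u{\left(K \right)} = 1$ ($u{\left(K \right)} = \frac{2 K}{2 K} = 2 K \frac{1}{2 K} = 1$)
$F{\left(x \right)} = - \frac{57}{16}$
$\frac{n{\left(31 \right)} + 24463}{m{\left(166 \right)} + F{\left(u{\left(-12 \right)} \right)}} = \frac{-19 + 24463}{166^{4} - \frac{57}{16}} = \frac{24444}{759333136 - \frac{57}{16}} = \frac{24444}{\frac{12149330119}{16}} = 24444 \cdot \frac{16}{12149330119} = \frac{391104}{12149330119}$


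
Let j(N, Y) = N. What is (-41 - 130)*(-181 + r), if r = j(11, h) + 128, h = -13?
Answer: 7182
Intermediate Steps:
r = 139 (r = 11 + 128 = 139)
(-41 - 130)*(-181 + r) = (-41 - 130)*(-181 + 139) = -171*(-42) = 7182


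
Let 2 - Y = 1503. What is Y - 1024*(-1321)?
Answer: 1351203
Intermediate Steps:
Y = -1501 (Y = 2 - 1*1503 = 2 - 1503 = -1501)
Y - 1024*(-1321) = -1501 - 1024*(-1321) = -1501 + 1352704 = 1351203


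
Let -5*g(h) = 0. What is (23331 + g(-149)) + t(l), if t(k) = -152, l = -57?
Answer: 23179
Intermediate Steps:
g(h) = 0 (g(h) = -⅕*0 = 0)
(23331 + g(-149)) + t(l) = (23331 + 0) - 152 = 23331 - 152 = 23179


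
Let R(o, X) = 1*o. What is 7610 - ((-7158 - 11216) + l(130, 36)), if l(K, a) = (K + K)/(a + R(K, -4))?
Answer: 2156542/83 ≈ 25982.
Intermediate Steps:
R(o, X) = o
l(K, a) = 2*K/(K + a) (l(K, a) = (K + K)/(a + K) = (2*K)/(K + a) = 2*K/(K + a))
7610 - ((-7158 - 11216) + l(130, 36)) = 7610 - ((-7158 - 11216) + 2*130/(130 + 36)) = 7610 - (-18374 + 2*130/166) = 7610 - (-18374 + 2*130*(1/166)) = 7610 - (-18374 + 130/83) = 7610 - 1*(-1524912/83) = 7610 + 1524912/83 = 2156542/83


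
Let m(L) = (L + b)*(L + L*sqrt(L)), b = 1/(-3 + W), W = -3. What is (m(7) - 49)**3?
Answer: -6054293/108 + 82760755*sqrt(7)/108 ≈ 1.9714e+6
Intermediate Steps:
b = -1/6 (b = 1/(-3 - 3) = 1/(-6) = -1/6 ≈ -0.16667)
m(L) = (-1/6 + L)*(L + L**(3/2)) (m(L) = (L - 1/6)*(L + L*sqrt(L)) = (-1/6 + L)*(L + L**(3/2)))
(m(7) - 49)**3 = ((7**2 + 7**(5/2) - 1/6*7 - 7*sqrt(7)/6) - 49)**3 = ((49 + 49*sqrt(7) - 7/6 - 7*sqrt(7)/6) - 49)**3 = ((287/6 + 287*sqrt(7)/6) - 49)**3 = (-7/6 + 287*sqrt(7)/6)**3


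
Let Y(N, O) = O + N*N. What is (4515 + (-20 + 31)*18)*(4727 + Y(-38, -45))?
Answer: 28871838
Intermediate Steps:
Y(N, O) = O + N²
(4515 + (-20 + 31)*18)*(4727 + Y(-38, -45)) = (4515 + (-20 + 31)*18)*(4727 + (-45 + (-38)²)) = (4515 + 11*18)*(4727 + (-45 + 1444)) = (4515 + 198)*(4727 + 1399) = 4713*6126 = 28871838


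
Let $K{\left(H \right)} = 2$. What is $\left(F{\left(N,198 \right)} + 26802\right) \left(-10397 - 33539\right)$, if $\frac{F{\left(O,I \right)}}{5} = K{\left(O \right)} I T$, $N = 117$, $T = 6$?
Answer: $-1699532352$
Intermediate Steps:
$F{\left(O,I \right)} = 60 I$ ($F{\left(O,I \right)} = 5 \cdot 2 I 6 = 5 \cdot 12 I = 60 I$)
$\left(F{\left(N,198 \right)} + 26802\right) \left(-10397 - 33539\right) = \left(60 \cdot 198 + 26802\right) \left(-10397 - 33539\right) = \left(11880 + 26802\right) \left(-43936\right) = 38682 \left(-43936\right) = -1699532352$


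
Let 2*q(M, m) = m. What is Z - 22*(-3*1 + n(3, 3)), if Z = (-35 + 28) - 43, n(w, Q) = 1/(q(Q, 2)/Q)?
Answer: -50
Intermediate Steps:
q(M, m) = m/2
n(w, Q) = Q (n(w, Q) = 1/(((½)*2)/Q) = 1/(1/Q) = Q)
Z = -50 (Z = -7 - 43 = -50)
Z - 22*(-3*1 + n(3, 3)) = -50 - 22*(-3*1 + 3) = -50 - 22*(-3 + 3) = -50 - 22*0 = -50 + 0 = -50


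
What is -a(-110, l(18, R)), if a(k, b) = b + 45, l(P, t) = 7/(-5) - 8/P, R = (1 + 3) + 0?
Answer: -1942/45 ≈ -43.156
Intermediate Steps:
R = 4 (R = 4 + 0 = 4)
l(P, t) = -7/5 - 8/P (l(P, t) = 7*(-⅕) - 8/P = -7/5 - 8/P)
a(k, b) = 45 + b
-a(-110, l(18, R)) = -(45 + (-7/5 - 8/18)) = -(45 + (-7/5 - 8*1/18)) = -(45 + (-7/5 - 4/9)) = -(45 - 83/45) = -1*1942/45 = -1942/45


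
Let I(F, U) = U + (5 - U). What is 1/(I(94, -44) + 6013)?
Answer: 1/6018 ≈ 0.00016617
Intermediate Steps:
I(F, U) = 5
1/(I(94, -44) + 6013) = 1/(5 + 6013) = 1/6018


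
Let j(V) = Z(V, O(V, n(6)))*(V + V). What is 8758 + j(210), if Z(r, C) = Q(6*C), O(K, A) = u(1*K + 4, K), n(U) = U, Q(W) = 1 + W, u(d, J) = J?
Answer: 538378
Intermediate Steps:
O(K, A) = K
Z(r, C) = 1 + 6*C
j(V) = 2*V*(1 + 6*V) (j(V) = (1 + 6*V)*(V + V) = (1 + 6*V)*(2*V) = 2*V*(1 + 6*V))
8758 + j(210) = 8758 + 2*210*(1 + 6*210) = 8758 + 2*210*(1 + 1260) = 8758 + 2*210*1261 = 8758 + 529620 = 538378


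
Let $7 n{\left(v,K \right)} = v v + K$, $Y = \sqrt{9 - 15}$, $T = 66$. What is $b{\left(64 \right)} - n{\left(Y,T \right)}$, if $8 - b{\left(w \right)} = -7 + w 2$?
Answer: $- \frac{851}{7} \approx -121.57$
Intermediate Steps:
$b{\left(w \right)} = 15 - 2 w$ ($b{\left(w \right)} = 8 - \left(-7 + w 2\right) = 8 - \left(-7 + 2 w\right) = 15 - 2 w$)
$Y = i \sqrt{6}$ ($Y = \sqrt{-6} = i \sqrt{6} \approx 2.4495 i$)
$n{\left(v,K \right)} = \frac{K}{7} + \frac{v^{2}}{7}$ ($n{\left(v,K \right)} = \frac{v v + K}{7} = \frac{v^{2} + K}{7} = \frac{K + v^{2}}{7} = \frac{K}{7} + \frac{v^{2}}{7}$)
$b{\left(64 \right)} - n{\left(Y,T \right)} = \left(15 - 128\right) - \left(\frac{1}{7} \cdot 66 + \frac{\left(i \sqrt{6}\right)^{2}}{7}\right) = \left(15 - 128\right) - \left(\frac{66}{7} + \frac{1}{7} \left(-6\right)\right) = -113 - \left(\frac{66}{7} - \frac{6}{7}\right) = -113 - \frac{60}{7} = - \frac{851}{7}$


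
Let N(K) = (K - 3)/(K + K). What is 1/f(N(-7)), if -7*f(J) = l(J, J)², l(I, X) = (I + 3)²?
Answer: -16807/456976 ≈ -0.036779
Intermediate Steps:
l(I, X) = (3 + I)²
N(K) = (-3 + K)/(2*K) (N(K) = (-3 + K)/((2*K)) = (-3 + K)*(1/(2*K)) = (-3 + K)/(2*K))
f(J) = -(3 + J)⁴/7
1/f(N(-7)) = 1/(-(3 + (½)*(-3 - 7)/(-7))⁴/7) = 1/(-(3 + (½)*(-⅐)*(-10))⁴/7) = 1/(-(3 + 5/7)⁴/7) = 1/(-(26/7)⁴/7) = 1/(-⅐*456976/2401) = 1/(-456976/16807) = -16807/456976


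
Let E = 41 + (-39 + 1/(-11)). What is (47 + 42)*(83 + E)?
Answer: 83126/11 ≈ 7556.9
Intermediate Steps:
E = 21/11 (E = 41 + (-39 - 1/11) = 41 - 430/11 = 21/11 ≈ 1.9091)
(47 + 42)*(83 + E) = (47 + 42)*(83 + 21/11) = 89*(934/11) = 83126/11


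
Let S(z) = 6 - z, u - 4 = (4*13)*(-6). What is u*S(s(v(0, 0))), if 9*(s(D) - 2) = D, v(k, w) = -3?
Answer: -4004/3 ≈ -1334.7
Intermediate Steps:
s(D) = 2 + D/9
u = -308 (u = 4 + (4*13)*(-6) = 4 + 52*(-6) = 4 - 312 = -308)
u*S(s(v(0, 0))) = -308*(6 - (2 + (⅑)*(-3))) = -308*(6 - (2 - ⅓)) = -308*(6 - 1*5/3) = -308*(6 - 5/3) = -308*13/3 = -4004/3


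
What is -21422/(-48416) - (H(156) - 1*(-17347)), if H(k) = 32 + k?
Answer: -424476569/24208 ≈ -17535.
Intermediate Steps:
-21422/(-48416) - (H(156) - 1*(-17347)) = -21422/(-48416) - ((32 + 156) - 1*(-17347)) = -21422*(-1/48416) - (188 + 17347) = 10711/24208 - 1*17535 = 10711/24208 - 17535 = -424476569/24208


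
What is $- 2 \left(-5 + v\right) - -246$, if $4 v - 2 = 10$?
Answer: $250$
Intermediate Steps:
$v = 3$ ($v = \frac{1}{2} + \frac{1}{4} \cdot 10 = \frac{1}{2} + \frac{5}{2} = 3$)
$- 2 \left(-5 + v\right) - -246 = - 2 \left(-5 + 3\right) - -246 = \left(-2\right) \left(-2\right) + 246 = 4 + 246 = 250$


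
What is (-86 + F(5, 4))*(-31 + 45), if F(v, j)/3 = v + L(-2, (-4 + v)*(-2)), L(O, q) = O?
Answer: -1078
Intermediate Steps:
F(v, j) = -6 + 3*v (F(v, j) = 3*(v - 2) = 3*(-2 + v) = -6 + 3*v)
(-86 + F(5, 4))*(-31 + 45) = (-86 + (-6 + 3*5))*(-31 + 45) = (-86 + (-6 + 15))*14 = (-86 + 9)*14 = -77*14 = -1078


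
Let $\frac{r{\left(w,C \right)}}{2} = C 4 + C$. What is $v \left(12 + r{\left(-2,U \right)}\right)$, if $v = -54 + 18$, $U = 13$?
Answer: $-5112$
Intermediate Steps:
$v = -36$
$r{\left(w,C \right)} = 10 C$ ($r{\left(w,C \right)} = 2 \left(C 4 + C\right) = 2 \left(4 C + C\right) = 2 \cdot 5 C = 10 C$)
$v \left(12 + r{\left(-2,U \right)}\right) = - 36 \left(12 + 10 \cdot 13\right) = - 36 \left(12 + 130\right) = \left(-36\right) 142 = -5112$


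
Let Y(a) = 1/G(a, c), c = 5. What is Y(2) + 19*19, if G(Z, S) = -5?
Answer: 1804/5 ≈ 360.80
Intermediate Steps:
Y(a) = -⅕ (Y(a) = 1/(-5) = -⅕)
Y(2) + 19*19 = -⅕ + 19*19 = -⅕ + 361 = 1804/5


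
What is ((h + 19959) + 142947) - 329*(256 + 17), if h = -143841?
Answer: -70752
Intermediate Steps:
((h + 19959) + 142947) - 329*(256 + 17) = ((-143841 + 19959) + 142947) - 329*(256 + 17) = (-123882 + 142947) - 329*273 = 19065 - 1*89817 = 19065 - 89817 = -70752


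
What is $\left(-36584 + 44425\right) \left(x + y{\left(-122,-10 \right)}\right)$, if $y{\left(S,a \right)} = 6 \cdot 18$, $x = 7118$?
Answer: $56659066$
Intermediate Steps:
$y{\left(S,a \right)} = 108$
$\left(-36584 + 44425\right) \left(x + y{\left(-122,-10 \right)}\right) = \left(-36584 + 44425\right) \left(7118 + 108\right) = 7841 \cdot 7226 = 56659066$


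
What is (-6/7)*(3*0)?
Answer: 0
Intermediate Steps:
(-6/7)*(3*0) = ((⅐)*(-6))*0 = -6/7*0 = 0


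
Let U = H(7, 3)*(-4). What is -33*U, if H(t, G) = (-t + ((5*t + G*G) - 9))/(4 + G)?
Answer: 528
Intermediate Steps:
H(t, G) = (-9 + G² + 4*t)/(4 + G) (H(t, G) = (-t + ((5*t + G²) - 9))/(4 + G) = (-t + ((G² + 5*t) - 9))/(4 + G) = (-t + (-9 + G² + 5*t))/(4 + G) = (-9 + G² + 4*t)/(4 + G))
U = -16 (U = ((-9 + 3² + 4*7)/(4 + 3))*(-4) = ((-9 + 9 + 28)/7)*(-4) = ((⅐)*28)*(-4) = 4*(-4) = -16)
-33*U = -33*(-16) = 528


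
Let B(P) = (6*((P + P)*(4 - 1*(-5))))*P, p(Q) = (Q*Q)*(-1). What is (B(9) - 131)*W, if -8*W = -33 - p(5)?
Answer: 8617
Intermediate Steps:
p(Q) = -Q² (p(Q) = Q²*(-1) = -Q²)
W = 1 (W = -(-33 - (-1)*5²)/8 = -(-33 - (-1)*25)/8 = -(-33 - 1*(-25))/8 = -(-33 + 25)/8 = -⅛*(-8) = 1)
B(P) = 108*P² (B(P) = (6*((2*P)*(4 + 5)))*P = (6*((2*P)*9))*P = (6*(18*P))*P = (108*P)*P = 108*P²)
(B(9) - 131)*W = (108*9² - 131)*1 = (108*81 - 131)*1 = (8748 - 131)*1 = 8617*1 = 8617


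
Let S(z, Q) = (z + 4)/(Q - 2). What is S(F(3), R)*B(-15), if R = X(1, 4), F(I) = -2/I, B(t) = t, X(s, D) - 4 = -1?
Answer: -50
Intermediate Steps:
X(s, D) = 3 (X(s, D) = 4 - 1 = 3)
R = 3
S(z, Q) = (4 + z)/(-2 + Q)
S(F(3), R)*B(-15) = ((4 - 2/3)/(-2 + 3))*(-15) = ((4 - 2*⅓)/1)*(-15) = (1*(4 - ⅔))*(-15) = (1*(10/3))*(-15) = (10/3)*(-15) = -50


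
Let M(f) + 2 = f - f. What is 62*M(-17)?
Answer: -124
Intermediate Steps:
M(f) = -2 (M(f) = -2 + (f - f) = -2 + 0 = -2)
62*M(-17) = 62*(-2) = -124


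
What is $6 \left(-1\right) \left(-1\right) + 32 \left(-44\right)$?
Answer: $-1402$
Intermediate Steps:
$6 \left(-1\right) \left(-1\right) + 32 \left(-44\right) = \left(-6\right) \left(-1\right) - 1408 = 6 - 1408 = -1402$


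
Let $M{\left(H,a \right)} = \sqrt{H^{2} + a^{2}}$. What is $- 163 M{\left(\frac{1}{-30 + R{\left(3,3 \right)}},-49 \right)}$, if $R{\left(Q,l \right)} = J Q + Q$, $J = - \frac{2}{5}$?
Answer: $- \frac{163 \sqrt{47734306}}{141} \approx -7987.0$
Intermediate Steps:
$J = - \frac{2}{5}$ ($J = \left(-2\right) \frac{1}{5} = - \frac{2}{5} \approx -0.4$)
$R{\left(Q,l \right)} = \frac{3 Q}{5}$ ($R{\left(Q,l \right)} = - \frac{2 Q}{5} + Q = \frac{3 Q}{5}$)
$- 163 M{\left(\frac{1}{-30 + R{\left(3,3 \right)}},-49 \right)} = - 163 \sqrt{\left(\frac{1}{-30 + \frac{3}{5} \cdot 3}\right)^{2} + \left(-49\right)^{2}} = - 163 \sqrt{\left(\frac{1}{-30 + \frac{9}{5}}\right)^{2} + 2401} = - 163 \sqrt{\left(\frac{1}{- \frac{141}{5}}\right)^{2} + 2401} = - 163 \sqrt{\left(- \frac{5}{141}\right)^{2} + 2401} = - 163 \sqrt{\frac{25}{19881} + 2401} = - 163 \sqrt{\frac{47734306}{19881}} = - 163 \frac{\sqrt{47734306}}{141} = - \frac{163 \sqrt{47734306}}{141}$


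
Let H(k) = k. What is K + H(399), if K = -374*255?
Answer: -94971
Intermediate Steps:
K = -95370
K + H(399) = -95370 + 399 = -94971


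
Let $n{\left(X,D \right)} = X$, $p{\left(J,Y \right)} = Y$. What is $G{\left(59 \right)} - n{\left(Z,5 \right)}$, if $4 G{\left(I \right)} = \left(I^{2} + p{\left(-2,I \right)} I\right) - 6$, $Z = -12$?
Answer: $1751$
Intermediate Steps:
$G{\left(I \right)} = - \frac{3}{2} + \frac{I^{2}}{2}$ ($G{\left(I \right)} = \frac{\left(I^{2} + I I\right) - 6}{4} = \frac{\left(I^{2} + I^{2}\right) - 6}{4} = \frac{2 I^{2} - 6}{4} = \frac{-6 + 2 I^{2}}{4} = - \frac{3}{2} + \frac{I^{2}}{2}$)
$G{\left(59 \right)} - n{\left(Z,5 \right)} = \left(- \frac{3}{2} + \frac{59^{2}}{2}\right) - -12 = \left(- \frac{3}{2} + \frac{1}{2} \cdot 3481\right) + 12 = \left(- \frac{3}{2} + \frac{3481}{2}\right) + 12 = 1739 + 12 = 1751$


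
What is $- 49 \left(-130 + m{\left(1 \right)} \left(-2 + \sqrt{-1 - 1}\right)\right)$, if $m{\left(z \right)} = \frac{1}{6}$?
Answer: $\frac{19159}{3} - \frac{49 i \sqrt{2}}{6} \approx 6386.3 - 11.549 i$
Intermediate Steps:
$m{\left(z \right)} = \frac{1}{6}$
$- 49 \left(-130 + m{\left(1 \right)} \left(-2 + \sqrt{-1 - 1}\right)\right) = - 49 \left(-130 + \frac{-2 + \sqrt{-1 - 1}}{6}\right) = - 49 \left(-130 + \frac{-2 + \sqrt{-2}}{6}\right) = - 49 \left(-130 + \frac{-2 + i \sqrt{2}}{6}\right) = - 49 \left(-130 - \left(\frac{1}{3} - \frac{i \sqrt{2}}{6}\right)\right) = - 49 \left(- \frac{391}{3} + \frac{i \sqrt{2}}{6}\right) = \frac{19159}{3} - \frac{49 i \sqrt{2}}{6}$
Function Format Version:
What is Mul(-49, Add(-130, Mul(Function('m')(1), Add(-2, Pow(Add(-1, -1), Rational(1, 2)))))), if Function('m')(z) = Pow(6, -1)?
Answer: Add(Rational(19159, 3), Mul(Rational(-49, 6), I, Pow(2, Rational(1, 2)))) ≈ Add(6386.3, Mul(-11.549, I))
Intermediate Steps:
Function('m')(z) = Rational(1, 6)
Mul(-49, Add(-130, Mul(Function('m')(1), Add(-2, Pow(Add(-1, -1), Rational(1, 2)))))) = Mul(-49, Add(-130, Mul(Rational(1, 6), Add(-2, Pow(Add(-1, -1), Rational(1, 2)))))) = Mul(-49, Add(-130, Mul(Rational(1, 6), Add(-2, Pow(-2, Rational(1, 2)))))) = Mul(-49, Add(-130, Mul(Rational(1, 6), Add(-2, Mul(I, Pow(2, Rational(1, 2))))))) = Mul(-49, Add(-130, Add(Rational(-1, 3), Mul(Rational(1, 6), I, Pow(2, Rational(1, 2)))))) = Mul(-49, Add(Rational(-391, 3), Mul(Rational(1, 6), I, Pow(2, Rational(1, 2))))) = Add(Rational(19159, 3), Mul(Rational(-49, 6), I, Pow(2, Rational(1, 2))))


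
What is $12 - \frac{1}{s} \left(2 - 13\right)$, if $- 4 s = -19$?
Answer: $\frac{528}{19} \approx 27.789$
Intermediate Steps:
$s = \frac{19}{4}$ ($s = \left(- \frac{1}{4}\right) \left(-19\right) = \frac{19}{4} \approx 4.75$)
$12 - \frac{1}{s} \left(2 - 13\right) = 12 - \frac{1}{\frac{19}{4}} \left(2 - 13\right) = 12 \left(-1\right) \frac{4}{19} \left(2 - 13\right) = 12 \left(\left(- \frac{4}{19}\right) \left(-11\right)\right) = 12 \cdot \frac{44}{19} = \frac{528}{19}$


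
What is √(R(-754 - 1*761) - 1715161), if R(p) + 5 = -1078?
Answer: 2*I*√429061 ≈ 1310.1*I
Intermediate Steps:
R(p) = -1083 (R(p) = -5 - 1078 = -1083)
√(R(-754 - 1*761) - 1715161) = √(-1083 - 1715161) = √(-1716244) = 2*I*√429061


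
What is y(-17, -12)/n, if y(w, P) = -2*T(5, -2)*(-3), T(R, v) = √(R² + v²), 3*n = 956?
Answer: 9*√29/478 ≈ 0.10139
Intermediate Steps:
n = 956/3 (n = (⅓)*956 = 956/3 ≈ 318.67)
y(w, P) = 6*√29 (y(w, P) = -2*√(5² + (-2)²)*(-3) = -2*√(25 + 4)*(-3) = -2*√29*(-3) = 6*√29)
y(-17, -12)/n = (6*√29)/(956/3) = (6*√29)*(3/956) = 9*√29/478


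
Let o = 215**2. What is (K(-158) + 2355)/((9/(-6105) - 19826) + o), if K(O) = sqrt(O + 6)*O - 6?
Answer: 4780215/53721962 - 321530*I*sqrt(38)/26860981 ≈ 0.088981 - 0.073789*I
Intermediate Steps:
o = 46225
K(O) = -6 + O*sqrt(6 + O) (K(O) = sqrt(6 + O)*O - 6 = O*sqrt(6 + O) - 6 = -6 + O*sqrt(6 + O))
(K(-158) + 2355)/((9/(-6105) - 19826) + o) = ((-6 - 158*sqrt(6 - 158)) + 2355)/((9/(-6105) - 19826) + 46225) = ((-6 - 316*I*sqrt(38)) + 2355)/((9*(-1/6105) - 19826) + 46225) = ((-6 - 316*I*sqrt(38)) + 2355)/((-3/2035 - 19826) + 46225) = ((-6 - 316*I*sqrt(38)) + 2355)/(-40345913/2035 + 46225) = (2349 - 316*I*sqrt(38))/(53721962/2035) = (2349 - 316*I*sqrt(38))*(2035/53721962) = 4780215/53721962 - 321530*I*sqrt(38)/26860981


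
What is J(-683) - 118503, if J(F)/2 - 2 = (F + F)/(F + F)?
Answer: -118497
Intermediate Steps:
J(F) = 6 (J(F) = 4 + 2*((F + F)/(F + F)) = 4 + 2*((2*F)/((2*F))) = 4 + 2*((2*F)*(1/(2*F))) = 4 + 2*1 = 4 + 2 = 6)
J(-683) - 118503 = 6 - 118503 = -118497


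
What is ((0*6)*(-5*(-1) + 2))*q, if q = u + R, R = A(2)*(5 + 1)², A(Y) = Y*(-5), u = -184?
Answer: 0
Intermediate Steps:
A(Y) = -5*Y
R = -360 (R = (-5*2)*(5 + 1)² = -10*6² = -10*36 = -360)
q = -544 (q = -184 - 360 = -544)
((0*6)*(-5*(-1) + 2))*q = ((0*6)*(-5*(-1) + 2))*(-544) = (0*(5 + 2))*(-544) = (0*7)*(-544) = 0*(-544) = 0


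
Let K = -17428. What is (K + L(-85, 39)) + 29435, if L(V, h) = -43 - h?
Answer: 11925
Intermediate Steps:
(K + L(-85, 39)) + 29435 = (-17428 + (-43 - 1*39)) + 29435 = (-17428 + (-43 - 39)) + 29435 = (-17428 - 82) + 29435 = -17510 + 29435 = 11925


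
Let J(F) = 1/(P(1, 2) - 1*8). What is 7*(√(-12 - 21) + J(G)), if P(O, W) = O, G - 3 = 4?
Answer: -1 + 7*I*√33 ≈ -1.0 + 40.212*I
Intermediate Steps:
G = 7 (G = 3 + 4 = 7)
J(F) = -⅐ (J(F) = 1/(1 - 1*8) = 1/(1 - 8) = 1/(-7) = -⅐)
7*(√(-12 - 21) + J(G)) = 7*(√(-12 - 21) - ⅐) = 7*(√(-33) - ⅐) = 7*(I*√33 - ⅐) = 7*(-⅐ + I*√33) = -1 + 7*I*√33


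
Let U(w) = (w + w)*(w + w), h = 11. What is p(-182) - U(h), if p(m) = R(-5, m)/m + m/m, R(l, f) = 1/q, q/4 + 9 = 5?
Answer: -1406495/2912 ≈ -483.00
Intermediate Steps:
q = -16 (q = -36 + 4*5 = -36 + 20 = -16)
R(l, f) = -1/16 (R(l, f) = 1/(-16) = -1/16)
U(w) = 4*w² (U(w) = (2*w)*(2*w) = 4*w²)
p(m) = 1 - 1/(16*m) (p(m) = -1/(16*m) + m/m = -1/(16*m) + 1 = 1 - 1/(16*m))
p(-182) - U(h) = (-1/16 - 182)/(-182) - 4*11² = -1/182*(-2913/16) - 4*121 = 2913/2912 - 1*484 = 2913/2912 - 484 = -1406495/2912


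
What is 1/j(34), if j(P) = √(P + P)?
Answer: √17/34 ≈ 0.12127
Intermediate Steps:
j(P) = √2*√P (j(P) = √(2*P) = √2*√P)
1/j(34) = 1/(√2*√34) = 1/(2*√17) = √17/34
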